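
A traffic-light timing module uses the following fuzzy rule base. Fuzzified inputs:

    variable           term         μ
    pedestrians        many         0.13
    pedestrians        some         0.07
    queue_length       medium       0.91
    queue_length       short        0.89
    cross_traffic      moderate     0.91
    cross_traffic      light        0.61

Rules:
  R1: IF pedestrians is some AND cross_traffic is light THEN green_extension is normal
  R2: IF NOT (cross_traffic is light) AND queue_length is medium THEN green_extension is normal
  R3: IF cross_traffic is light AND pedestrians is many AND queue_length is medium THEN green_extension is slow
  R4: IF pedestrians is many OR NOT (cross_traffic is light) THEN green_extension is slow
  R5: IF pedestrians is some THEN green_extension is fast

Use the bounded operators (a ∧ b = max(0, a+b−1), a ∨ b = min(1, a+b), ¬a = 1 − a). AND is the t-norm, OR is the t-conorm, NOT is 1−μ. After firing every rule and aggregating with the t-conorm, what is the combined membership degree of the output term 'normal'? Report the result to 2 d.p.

R1: some=0.07, light=0.61; AND[max(0, a+b−1)] → w = 0.00
R2: ¬light=1−0.61=0.39, medium=0.91; AND[max(0, a+b−1)] → w = 0.30
R3: light=0.61, many=0.13, medium=0.91; AND[max(0, a+b−1)] → w = 0.00
R4: many=0.13, ¬light=1−0.61=0.39; OR[min(1, a+b)] → w = 0.52
R5: some=0.07 → w = 0.07
Rules with consequent 'normal': {R1, R2} → strengths 0.00, 0.30
Aggregate via t-conorm [min(1, a+b)]: 0.30

0.30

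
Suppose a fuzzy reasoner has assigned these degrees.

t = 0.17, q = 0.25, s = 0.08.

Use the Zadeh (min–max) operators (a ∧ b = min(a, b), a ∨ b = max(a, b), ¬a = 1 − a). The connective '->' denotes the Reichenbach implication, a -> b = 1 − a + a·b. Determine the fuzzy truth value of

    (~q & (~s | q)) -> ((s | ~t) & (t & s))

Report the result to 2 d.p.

~q = 1 − 0.25 = 0.75
~s = 1 − 0.08 = 0.92
~s | q = max(a, b) on (0.92, 0.25) = 0.92
~q & (~s | q) = min(a, b) on (0.75, 0.92) = 0.75
~t = 1 − 0.17 = 0.83
s | ~t = max(a, b) on (0.08, 0.83) = 0.83
t & s = min(a, b) on (0.17, 0.08) = 0.08
(s | ~t) & (t & s) = min(a, b) on (0.83, 0.08) = 0.08
(~q & (~s | q)) -> ((s | ~t) & (t & s))  [Reichenbach: 1 − a + a·b] with a=0.75, b=0.08 → 0.31

0.31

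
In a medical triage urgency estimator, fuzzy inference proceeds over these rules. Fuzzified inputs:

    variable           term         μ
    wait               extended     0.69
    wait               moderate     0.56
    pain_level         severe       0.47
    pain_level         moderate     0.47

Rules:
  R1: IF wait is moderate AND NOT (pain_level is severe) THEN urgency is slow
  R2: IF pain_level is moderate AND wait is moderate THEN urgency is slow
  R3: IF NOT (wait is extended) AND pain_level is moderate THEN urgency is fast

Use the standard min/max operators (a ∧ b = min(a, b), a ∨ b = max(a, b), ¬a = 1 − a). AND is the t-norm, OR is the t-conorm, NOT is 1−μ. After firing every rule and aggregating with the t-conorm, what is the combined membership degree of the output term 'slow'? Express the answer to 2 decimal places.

0.53

R1: moderate=0.56, ¬severe=1−0.47=0.53; AND[min(a, b)] → w = 0.53
R2: moderate=0.47, moderate=0.56; AND[min(a, b)] → w = 0.47
R3: ¬extended=1−0.69=0.31, moderate=0.47; AND[min(a, b)] → w = 0.31
Rules with consequent 'slow': {R1, R2} → strengths 0.53, 0.47
Aggregate via t-conorm [max(a, b)]: 0.53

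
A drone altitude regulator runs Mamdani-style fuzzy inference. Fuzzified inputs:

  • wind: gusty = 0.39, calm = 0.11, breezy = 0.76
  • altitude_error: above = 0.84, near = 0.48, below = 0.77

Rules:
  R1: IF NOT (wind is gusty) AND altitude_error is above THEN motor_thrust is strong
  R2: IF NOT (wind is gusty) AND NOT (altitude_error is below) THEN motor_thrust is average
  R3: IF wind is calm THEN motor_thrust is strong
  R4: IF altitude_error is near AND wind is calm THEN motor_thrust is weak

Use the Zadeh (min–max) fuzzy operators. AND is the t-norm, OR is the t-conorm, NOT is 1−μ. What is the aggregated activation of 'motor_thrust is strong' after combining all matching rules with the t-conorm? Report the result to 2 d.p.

0.61

R1: ¬gusty=1−0.39=0.61, above=0.84; AND[min(a, b)] → w = 0.61
R2: ¬gusty=1−0.39=0.61, ¬below=1−0.77=0.23; AND[min(a, b)] → w = 0.23
R3: calm=0.11 → w = 0.11
R4: near=0.48, calm=0.11; AND[min(a, b)] → w = 0.11
Rules with consequent 'strong': {R1, R3} → strengths 0.61, 0.11
Aggregate via t-conorm [max(a, b)]: 0.61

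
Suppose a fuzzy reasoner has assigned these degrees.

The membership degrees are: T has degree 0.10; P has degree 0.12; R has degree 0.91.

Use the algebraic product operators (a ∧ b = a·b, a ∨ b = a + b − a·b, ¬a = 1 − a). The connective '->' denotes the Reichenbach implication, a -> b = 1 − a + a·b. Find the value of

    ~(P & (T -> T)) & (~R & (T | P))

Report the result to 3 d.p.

0.017

T -> T  [Reichenbach: 1 − a + a·b] with a=0.1000, b=0.1000 → 0.9100
P & (T -> T) = a·b on (0.1200, 0.9100) = 0.1092
~(P & (T -> T)) = 1 − 0.1092 = 0.8908
~R = 1 − 0.9100 = 0.0900
T | P = a + b − a·b on (0.1000, 0.1200) = 0.2080
~R & (T | P) = a·b on (0.0900, 0.2080) = 0.0187
~(P & (T -> T)) & (~R & (T | P)) = a·b on (0.8908, 0.0187) = 0.0167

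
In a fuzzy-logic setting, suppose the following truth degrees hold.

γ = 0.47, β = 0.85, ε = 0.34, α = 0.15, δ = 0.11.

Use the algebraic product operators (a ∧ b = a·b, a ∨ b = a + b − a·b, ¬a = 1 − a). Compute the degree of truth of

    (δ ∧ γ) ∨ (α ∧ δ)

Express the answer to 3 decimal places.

0.067

δ ∧ γ = a·b on (0.1100, 0.4700) = 0.0517
α ∧ δ = a·b on (0.1500, 0.1100) = 0.0165
(δ ∧ γ) ∨ (α ∧ δ) = a + b − a·b on (0.0517, 0.0165) = 0.0673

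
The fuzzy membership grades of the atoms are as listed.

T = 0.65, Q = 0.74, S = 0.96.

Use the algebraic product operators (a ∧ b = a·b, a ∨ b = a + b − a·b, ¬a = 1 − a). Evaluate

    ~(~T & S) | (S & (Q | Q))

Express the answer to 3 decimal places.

0.965

~T = 1 − 0.6500 = 0.3500
~T & S = a·b on (0.3500, 0.9600) = 0.3360
~(~T & S) = 1 − 0.3360 = 0.6640
Q | Q = a + b − a·b on (0.7400, 0.7400) = 0.9324
S & (Q | Q) = a·b on (0.9600, 0.9324) = 0.8951
~(~T & S) | (S & (Q | Q)) = a + b − a·b on (0.6640, 0.8951) = 0.9648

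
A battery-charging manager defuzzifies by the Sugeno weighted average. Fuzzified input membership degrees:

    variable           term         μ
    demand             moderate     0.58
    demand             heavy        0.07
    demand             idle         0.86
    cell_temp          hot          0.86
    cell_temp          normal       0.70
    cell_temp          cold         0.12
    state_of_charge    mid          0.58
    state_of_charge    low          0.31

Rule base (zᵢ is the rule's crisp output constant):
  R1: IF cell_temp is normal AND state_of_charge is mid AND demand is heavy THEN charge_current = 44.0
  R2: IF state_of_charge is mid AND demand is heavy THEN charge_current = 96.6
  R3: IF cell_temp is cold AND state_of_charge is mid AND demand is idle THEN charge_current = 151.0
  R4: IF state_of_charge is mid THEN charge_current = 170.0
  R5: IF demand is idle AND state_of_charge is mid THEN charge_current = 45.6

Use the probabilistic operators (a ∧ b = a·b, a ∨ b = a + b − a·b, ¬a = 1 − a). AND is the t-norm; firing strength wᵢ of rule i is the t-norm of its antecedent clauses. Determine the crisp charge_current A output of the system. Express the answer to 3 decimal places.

R1 (z=44.0): normal=0.70, mid=0.58, heavy=0.07; AND[a·b] → w = 0.0284
R2 (z=96.6): mid=0.58, heavy=0.07; AND[a·b] → w = 0.0406
R3 (z=151.0): cold=0.12, mid=0.58, idle=0.86; AND[a·b] → w = 0.0599
R4 (z=170.0): mid=0.58 → w = 0.5800
R5 (z=45.6): idle=0.86, mid=0.58; AND[a·b] → w = 0.4988
Weighted average = (0.0284·44.0 + 0.0406·96.6 + 0.0599·151.0 + 0.5800·170.0 + 0.4988·45.6) / (0.0284 + 0.0406 + 0.0599 + 0.5800 + 0.4988)
  = 135.5560 / 1.2077 = 112.245

112.245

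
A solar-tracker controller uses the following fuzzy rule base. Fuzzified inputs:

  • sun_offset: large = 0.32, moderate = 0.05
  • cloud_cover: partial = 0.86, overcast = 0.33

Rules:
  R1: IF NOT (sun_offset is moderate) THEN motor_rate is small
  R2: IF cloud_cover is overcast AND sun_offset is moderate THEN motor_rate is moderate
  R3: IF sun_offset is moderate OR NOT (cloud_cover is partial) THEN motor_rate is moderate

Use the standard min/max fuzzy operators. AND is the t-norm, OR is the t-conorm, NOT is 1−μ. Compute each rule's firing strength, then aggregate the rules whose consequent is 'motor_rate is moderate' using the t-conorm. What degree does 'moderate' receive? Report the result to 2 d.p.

0.14

R1: ¬moderate=1−0.05=0.95 → w = 0.95
R2: overcast=0.33, moderate=0.05; AND[min(a, b)] → w = 0.05
R3: moderate=0.05, ¬partial=1−0.86=0.14; OR[max(a, b)] → w = 0.14
Rules with consequent 'moderate': {R2, R3} → strengths 0.05, 0.14
Aggregate via t-conorm [max(a, b)]: 0.14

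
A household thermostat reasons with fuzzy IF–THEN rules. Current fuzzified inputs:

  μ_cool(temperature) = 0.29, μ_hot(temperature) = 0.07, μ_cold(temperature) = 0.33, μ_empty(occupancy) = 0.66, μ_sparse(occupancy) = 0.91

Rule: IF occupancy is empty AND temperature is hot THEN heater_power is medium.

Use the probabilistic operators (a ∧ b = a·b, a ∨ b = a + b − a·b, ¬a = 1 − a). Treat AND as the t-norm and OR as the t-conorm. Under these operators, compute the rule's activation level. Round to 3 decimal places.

0.046

firing strength: empty=0.66, hot=0.07; AND[a·b] → w = 0.0462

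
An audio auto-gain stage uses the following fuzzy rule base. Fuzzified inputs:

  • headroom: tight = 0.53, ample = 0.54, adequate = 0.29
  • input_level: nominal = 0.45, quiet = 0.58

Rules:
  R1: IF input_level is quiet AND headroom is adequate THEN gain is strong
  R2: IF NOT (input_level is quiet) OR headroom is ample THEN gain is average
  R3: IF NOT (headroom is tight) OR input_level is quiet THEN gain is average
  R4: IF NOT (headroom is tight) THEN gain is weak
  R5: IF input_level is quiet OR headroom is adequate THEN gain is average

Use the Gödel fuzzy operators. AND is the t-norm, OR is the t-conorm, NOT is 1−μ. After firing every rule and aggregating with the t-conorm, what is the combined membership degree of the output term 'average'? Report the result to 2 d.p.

R1: quiet=0.58, adequate=0.29; AND[min(a, b)] → w = 0.29
R2: ¬quiet=1−0.58=0.42, ample=0.54; OR[max(a, b)] → w = 0.54
R3: ¬tight=1−0.53=0.47, quiet=0.58; OR[max(a, b)] → w = 0.58
R4: ¬tight=1−0.53=0.47 → w = 0.47
R5: quiet=0.58, adequate=0.29; OR[max(a, b)] → w = 0.58
Rules with consequent 'average': {R2, R3, R5} → strengths 0.54, 0.58, 0.58
Aggregate via t-conorm [max(a, b)]: 0.58

0.58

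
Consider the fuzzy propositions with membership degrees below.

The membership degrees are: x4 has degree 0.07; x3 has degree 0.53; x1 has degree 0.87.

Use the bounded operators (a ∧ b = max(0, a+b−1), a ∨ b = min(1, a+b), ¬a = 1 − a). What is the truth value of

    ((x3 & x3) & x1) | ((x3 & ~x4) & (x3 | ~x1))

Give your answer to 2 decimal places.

x3 & x3 = max(0, a+b−1) on (0.53, 0.53) = 0.06
(x3 & x3) & x1 = max(0, a+b−1) on (0.06, 0.87) = 0.00
~x4 = 1 − 0.07 = 0.93
x3 & ~x4 = max(0, a+b−1) on (0.53, 0.93) = 0.46
~x1 = 1 − 0.87 = 0.13
x3 | ~x1 = min(1, a+b) on (0.53, 0.13) = 0.66
(x3 & ~x4) & (x3 | ~x1) = max(0, a+b−1) on (0.46, 0.66) = 0.12
((x3 & x3) & x1) | ((x3 & ~x4) & (x3 | ~x1)) = min(1, a+b) on (0.00, 0.12) = 0.12

0.12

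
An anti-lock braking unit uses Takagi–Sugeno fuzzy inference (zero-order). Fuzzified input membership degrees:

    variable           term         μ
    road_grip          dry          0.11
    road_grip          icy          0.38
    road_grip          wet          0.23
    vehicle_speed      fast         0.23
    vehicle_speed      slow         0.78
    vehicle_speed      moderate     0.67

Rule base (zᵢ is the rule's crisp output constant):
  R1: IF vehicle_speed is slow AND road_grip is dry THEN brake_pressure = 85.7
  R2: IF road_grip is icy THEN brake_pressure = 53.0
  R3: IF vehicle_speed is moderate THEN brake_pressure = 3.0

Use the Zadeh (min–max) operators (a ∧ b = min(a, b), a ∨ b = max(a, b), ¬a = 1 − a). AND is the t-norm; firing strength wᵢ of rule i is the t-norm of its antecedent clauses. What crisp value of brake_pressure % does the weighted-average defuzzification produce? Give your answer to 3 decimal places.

R1 (z=85.7): slow=0.78, dry=0.11; AND[min(a, b)] → w = 0.11
R2 (z=53.0): icy=0.38 → w = 0.38
R3 (z=3.0): moderate=0.67 → w = 0.67
Weighted average = (0.11·85.7 + 0.38·53.0 + 0.67·3.0) / (0.11 + 0.38 + 0.67)
  = 31.5770 / 1.1600 = 27.222

27.222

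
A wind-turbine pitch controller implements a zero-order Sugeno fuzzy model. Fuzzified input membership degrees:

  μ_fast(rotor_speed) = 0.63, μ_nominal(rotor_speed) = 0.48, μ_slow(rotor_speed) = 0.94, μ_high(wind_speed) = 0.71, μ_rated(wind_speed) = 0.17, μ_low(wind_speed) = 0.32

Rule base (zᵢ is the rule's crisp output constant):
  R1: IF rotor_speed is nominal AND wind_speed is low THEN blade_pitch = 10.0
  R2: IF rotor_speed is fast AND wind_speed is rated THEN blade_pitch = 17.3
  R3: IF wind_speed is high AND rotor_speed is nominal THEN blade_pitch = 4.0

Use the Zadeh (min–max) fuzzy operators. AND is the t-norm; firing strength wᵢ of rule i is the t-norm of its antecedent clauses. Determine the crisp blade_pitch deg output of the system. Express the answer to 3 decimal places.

R1 (z=10.0): nominal=0.48, low=0.32; AND[min(a, b)] → w = 0.32
R2 (z=17.3): fast=0.63, rated=0.17; AND[min(a, b)] → w = 0.17
R3 (z=4.0): high=0.71, nominal=0.48; AND[min(a, b)] → w = 0.48
Weighted average = (0.32·10.0 + 0.17·17.3 + 0.48·4.0) / (0.32 + 0.17 + 0.48)
  = 8.0610 / 0.9700 = 8.310

8.310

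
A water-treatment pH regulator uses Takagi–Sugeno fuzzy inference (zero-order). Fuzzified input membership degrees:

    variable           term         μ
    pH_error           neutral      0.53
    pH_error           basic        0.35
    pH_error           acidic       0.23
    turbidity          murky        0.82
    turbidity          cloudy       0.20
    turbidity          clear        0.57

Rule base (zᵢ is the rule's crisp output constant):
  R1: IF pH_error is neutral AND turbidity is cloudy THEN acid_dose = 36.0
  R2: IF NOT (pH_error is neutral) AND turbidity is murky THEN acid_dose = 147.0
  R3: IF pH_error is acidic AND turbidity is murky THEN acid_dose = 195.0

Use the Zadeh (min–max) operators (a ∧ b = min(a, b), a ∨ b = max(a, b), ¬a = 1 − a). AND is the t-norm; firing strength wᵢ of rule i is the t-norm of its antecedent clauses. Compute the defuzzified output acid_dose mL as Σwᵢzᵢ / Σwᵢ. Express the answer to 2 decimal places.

R1 (z=36.0): neutral=0.53, cloudy=0.20; AND[min(a, b)] → w = 0.20
R2 (z=147.0): ¬neutral=1−0.53=0.47, murky=0.82; AND[min(a, b)] → w = 0.47
R3 (z=195.0): acidic=0.23, murky=0.82; AND[min(a, b)] → w = 0.23
Weighted average = (0.20·36.0 + 0.47·147.0 + 0.23·195.0) / (0.20 + 0.47 + 0.23)
  = 121.1400 / 0.9000 = 134.60

134.60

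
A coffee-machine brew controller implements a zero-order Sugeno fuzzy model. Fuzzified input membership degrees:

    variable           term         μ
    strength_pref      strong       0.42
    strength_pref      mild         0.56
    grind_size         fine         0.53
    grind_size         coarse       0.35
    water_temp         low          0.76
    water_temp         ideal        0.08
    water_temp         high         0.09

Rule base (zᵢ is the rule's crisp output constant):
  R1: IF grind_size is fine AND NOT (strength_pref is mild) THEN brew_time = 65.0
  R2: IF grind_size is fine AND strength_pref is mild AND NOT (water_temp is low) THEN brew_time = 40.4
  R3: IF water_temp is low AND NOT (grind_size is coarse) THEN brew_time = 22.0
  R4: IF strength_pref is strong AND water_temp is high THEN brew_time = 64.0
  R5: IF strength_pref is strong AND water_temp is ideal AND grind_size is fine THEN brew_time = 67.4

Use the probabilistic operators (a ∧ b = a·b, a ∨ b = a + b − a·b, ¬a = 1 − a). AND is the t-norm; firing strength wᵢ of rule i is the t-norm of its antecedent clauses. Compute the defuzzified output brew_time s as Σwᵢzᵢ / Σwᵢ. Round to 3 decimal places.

38.082

R1 (z=65.0): fine=0.53, ¬mild=1−0.56=0.44; AND[a·b] → w = 0.2332
R2 (z=40.4): fine=0.53, mild=0.56, ¬low=1−0.76=0.24; AND[a·b] → w = 0.0712
R3 (z=22.0): low=0.76, ¬coarse=1−0.35=0.65; AND[a·b] → w = 0.4940
R4 (z=64.0): strong=0.42, high=0.09; AND[a·b] → w = 0.0378
R5 (z=67.4): strong=0.42, ideal=0.08, fine=0.53; AND[a·b] → w = 0.0178
Weighted average = (0.2332·65.0 + 0.0712·40.4 + 0.4940·22.0 + 0.0378·64.0 + 0.0178·67.4) / (0.2332 + 0.0712 + 0.4940 + 0.0378 + 0.0178)
  = 32.5232 / 0.8540 = 38.082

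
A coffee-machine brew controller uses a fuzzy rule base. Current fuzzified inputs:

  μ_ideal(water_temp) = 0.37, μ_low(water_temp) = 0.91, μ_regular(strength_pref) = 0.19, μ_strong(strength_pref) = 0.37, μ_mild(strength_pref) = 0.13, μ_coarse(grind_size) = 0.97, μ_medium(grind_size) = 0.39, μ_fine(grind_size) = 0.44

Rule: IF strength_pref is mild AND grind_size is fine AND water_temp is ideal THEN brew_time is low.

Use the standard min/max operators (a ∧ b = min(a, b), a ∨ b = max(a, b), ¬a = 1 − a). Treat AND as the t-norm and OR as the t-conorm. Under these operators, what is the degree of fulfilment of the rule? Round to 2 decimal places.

0.13

firing strength: mild=0.13, fine=0.44, ideal=0.37; AND[min(a, b)] → w = 0.13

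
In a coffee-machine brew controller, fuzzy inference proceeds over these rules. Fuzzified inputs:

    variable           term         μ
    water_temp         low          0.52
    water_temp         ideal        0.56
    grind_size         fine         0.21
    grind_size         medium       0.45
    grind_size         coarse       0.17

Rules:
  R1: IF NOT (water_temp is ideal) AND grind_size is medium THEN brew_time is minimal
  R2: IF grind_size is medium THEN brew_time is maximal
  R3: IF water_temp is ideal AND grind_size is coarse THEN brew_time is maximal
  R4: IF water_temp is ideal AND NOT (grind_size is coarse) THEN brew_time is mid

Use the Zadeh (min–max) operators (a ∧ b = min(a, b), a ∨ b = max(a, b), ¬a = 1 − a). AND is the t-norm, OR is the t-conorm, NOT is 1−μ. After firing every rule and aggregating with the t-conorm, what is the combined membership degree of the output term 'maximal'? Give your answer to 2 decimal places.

0.45

R1: ¬ideal=1−0.56=0.44, medium=0.45; AND[min(a, b)] → w = 0.44
R2: medium=0.45 → w = 0.45
R3: ideal=0.56, coarse=0.17; AND[min(a, b)] → w = 0.17
R4: ideal=0.56, ¬coarse=1−0.17=0.83; AND[min(a, b)] → w = 0.56
Rules with consequent 'maximal': {R2, R3} → strengths 0.45, 0.17
Aggregate via t-conorm [max(a, b)]: 0.45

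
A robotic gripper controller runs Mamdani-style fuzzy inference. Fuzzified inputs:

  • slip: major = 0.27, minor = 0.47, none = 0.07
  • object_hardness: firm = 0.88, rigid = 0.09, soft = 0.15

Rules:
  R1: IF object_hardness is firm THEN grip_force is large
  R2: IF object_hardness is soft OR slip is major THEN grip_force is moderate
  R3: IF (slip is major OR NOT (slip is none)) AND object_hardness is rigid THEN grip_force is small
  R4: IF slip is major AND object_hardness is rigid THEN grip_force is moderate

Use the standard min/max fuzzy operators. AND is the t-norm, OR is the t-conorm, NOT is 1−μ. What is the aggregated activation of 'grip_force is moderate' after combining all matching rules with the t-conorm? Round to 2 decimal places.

0.27

R1: firm=0.88 → w = 0.88
R2: soft=0.15, major=0.27; OR[max(a, b)] → w = 0.27
R3: (major=0.27 OR ¬none=1−0.07=0.93) = 0.93; AND[min(a, b)] with rigid=0.09 → w = 0.09
R4: major=0.27, rigid=0.09; AND[min(a, b)] → w = 0.09
Rules with consequent 'moderate': {R2, R4} → strengths 0.27, 0.09
Aggregate via t-conorm [max(a, b)]: 0.27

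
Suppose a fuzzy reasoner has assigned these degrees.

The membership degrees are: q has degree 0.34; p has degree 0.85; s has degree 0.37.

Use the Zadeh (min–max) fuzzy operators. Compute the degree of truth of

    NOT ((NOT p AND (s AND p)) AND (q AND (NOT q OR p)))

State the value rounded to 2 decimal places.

0.85

NOT p = 1 − 0.85 = 0.15
s AND p = min(a, b) on (0.37, 0.85) = 0.37
NOT p AND (s AND p) = min(a, b) on (0.15, 0.37) = 0.15
NOT q = 1 − 0.34 = 0.66
NOT q OR p = max(a, b) on (0.66, 0.85) = 0.85
q AND (NOT q OR p) = min(a, b) on (0.34, 0.85) = 0.34
(NOT p AND (s AND p)) AND (q AND (NOT q OR p)) = min(a, b) on (0.15, 0.34) = 0.15
NOT ((NOT p AND (s AND p)) AND (q AND (NOT q OR p))) = 1 − 0.15 = 0.85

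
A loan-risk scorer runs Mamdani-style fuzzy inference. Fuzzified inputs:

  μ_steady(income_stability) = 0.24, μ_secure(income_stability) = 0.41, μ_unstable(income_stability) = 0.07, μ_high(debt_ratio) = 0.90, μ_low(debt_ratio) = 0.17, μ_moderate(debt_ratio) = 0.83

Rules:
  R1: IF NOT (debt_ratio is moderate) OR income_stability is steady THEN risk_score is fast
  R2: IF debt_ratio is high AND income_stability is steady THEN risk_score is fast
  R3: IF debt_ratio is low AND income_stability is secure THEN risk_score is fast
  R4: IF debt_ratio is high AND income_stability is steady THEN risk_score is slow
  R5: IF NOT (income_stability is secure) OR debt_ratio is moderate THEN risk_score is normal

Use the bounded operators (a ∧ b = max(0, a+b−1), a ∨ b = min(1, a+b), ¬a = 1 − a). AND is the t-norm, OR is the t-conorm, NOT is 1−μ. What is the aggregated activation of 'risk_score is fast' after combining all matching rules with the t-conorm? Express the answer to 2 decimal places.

R1: ¬moderate=1−0.83=0.17, steady=0.24; OR[min(1, a+b)] → w = 0.41
R2: high=0.90, steady=0.24; AND[max(0, a+b−1)] → w = 0.14
R3: low=0.17, secure=0.41; AND[max(0, a+b−1)] → w = 0.00
R4: high=0.90, steady=0.24; AND[max(0, a+b−1)] → w = 0.14
R5: ¬secure=1−0.41=0.59, moderate=0.83; OR[min(1, a+b)] → w = 1.00
Rules with consequent 'fast': {R1, R2, R3} → strengths 0.41, 0.14, 0.00
Aggregate via t-conorm [min(1, a+b)]: 0.55

0.55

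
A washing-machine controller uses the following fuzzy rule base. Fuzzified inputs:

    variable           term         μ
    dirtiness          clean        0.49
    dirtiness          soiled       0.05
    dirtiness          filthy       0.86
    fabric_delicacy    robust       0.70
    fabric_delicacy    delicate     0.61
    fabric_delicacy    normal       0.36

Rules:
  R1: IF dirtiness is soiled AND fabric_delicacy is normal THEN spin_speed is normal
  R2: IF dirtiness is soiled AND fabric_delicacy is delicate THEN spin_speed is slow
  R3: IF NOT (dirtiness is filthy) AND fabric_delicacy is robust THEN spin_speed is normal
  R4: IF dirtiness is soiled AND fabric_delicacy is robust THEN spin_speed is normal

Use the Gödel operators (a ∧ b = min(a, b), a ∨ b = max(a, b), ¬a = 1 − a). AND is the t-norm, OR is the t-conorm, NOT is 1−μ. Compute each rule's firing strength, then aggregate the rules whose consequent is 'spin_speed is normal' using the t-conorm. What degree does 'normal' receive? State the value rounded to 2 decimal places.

0.14

R1: soiled=0.05, normal=0.36; AND[min(a, b)] → w = 0.05
R2: soiled=0.05, delicate=0.61; AND[min(a, b)] → w = 0.05
R3: ¬filthy=1−0.86=0.14, robust=0.70; AND[min(a, b)] → w = 0.14
R4: soiled=0.05, robust=0.70; AND[min(a, b)] → w = 0.05
Rules with consequent 'normal': {R1, R3, R4} → strengths 0.05, 0.14, 0.05
Aggregate via t-conorm [max(a, b)]: 0.14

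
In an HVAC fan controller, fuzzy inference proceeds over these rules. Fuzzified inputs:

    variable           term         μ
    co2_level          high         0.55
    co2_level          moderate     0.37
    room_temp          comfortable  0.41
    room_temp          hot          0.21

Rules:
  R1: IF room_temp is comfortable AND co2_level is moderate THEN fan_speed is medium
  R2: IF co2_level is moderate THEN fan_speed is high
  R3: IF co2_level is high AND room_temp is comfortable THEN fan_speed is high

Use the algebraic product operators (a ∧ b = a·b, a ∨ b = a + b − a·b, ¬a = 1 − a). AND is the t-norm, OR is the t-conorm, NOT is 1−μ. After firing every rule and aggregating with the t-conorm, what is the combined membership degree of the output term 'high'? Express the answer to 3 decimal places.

R1: comfortable=0.41, moderate=0.37; AND[a·b] → w = 0.1517
R2: moderate=0.37 → w = 0.3700
R3: high=0.55, comfortable=0.41; AND[a·b] → w = 0.2255
Rules with consequent 'high': {R2, R3} → strengths 0.3700, 0.2255
Aggregate via t-conorm [a + b − a·b]: 0.5121

0.512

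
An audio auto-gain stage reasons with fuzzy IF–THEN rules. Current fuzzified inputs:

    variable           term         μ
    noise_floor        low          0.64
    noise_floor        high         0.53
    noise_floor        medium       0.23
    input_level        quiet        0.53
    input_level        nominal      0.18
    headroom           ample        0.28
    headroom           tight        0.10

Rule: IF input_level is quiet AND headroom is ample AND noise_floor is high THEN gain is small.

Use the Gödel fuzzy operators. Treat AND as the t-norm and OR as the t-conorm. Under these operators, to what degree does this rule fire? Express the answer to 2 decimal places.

firing strength: quiet=0.53, ample=0.28, high=0.53; AND[min(a, b)] → w = 0.28

0.28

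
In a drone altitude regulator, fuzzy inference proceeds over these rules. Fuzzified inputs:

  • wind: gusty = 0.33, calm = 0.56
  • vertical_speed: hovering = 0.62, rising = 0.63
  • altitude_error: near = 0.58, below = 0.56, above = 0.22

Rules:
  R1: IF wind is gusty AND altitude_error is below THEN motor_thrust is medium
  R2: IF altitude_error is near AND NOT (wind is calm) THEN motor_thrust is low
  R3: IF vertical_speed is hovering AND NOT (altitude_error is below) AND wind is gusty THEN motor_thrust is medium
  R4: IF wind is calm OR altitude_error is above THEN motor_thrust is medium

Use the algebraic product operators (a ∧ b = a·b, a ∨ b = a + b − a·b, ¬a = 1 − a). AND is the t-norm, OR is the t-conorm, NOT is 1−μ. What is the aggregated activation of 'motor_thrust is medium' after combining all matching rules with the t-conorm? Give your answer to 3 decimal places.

0.745

R1: gusty=0.33, below=0.56; AND[a·b] → w = 0.1848
R2: near=0.58, ¬calm=1−0.56=0.44; AND[a·b] → w = 0.2552
R3: hovering=0.62, ¬below=1−0.56=0.44, gusty=0.33; AND[a·b] → w = 0.0900
R4: calm=0.56, above=0.22; OR[a + b − a·b] → w = 0.6568
Rules with consequent 'medium': {R1, R3, R4} → strengths 0.1848, 0.0900, 0.6568
Aggregate via t-conorm [a + b − a·b]: 0.7454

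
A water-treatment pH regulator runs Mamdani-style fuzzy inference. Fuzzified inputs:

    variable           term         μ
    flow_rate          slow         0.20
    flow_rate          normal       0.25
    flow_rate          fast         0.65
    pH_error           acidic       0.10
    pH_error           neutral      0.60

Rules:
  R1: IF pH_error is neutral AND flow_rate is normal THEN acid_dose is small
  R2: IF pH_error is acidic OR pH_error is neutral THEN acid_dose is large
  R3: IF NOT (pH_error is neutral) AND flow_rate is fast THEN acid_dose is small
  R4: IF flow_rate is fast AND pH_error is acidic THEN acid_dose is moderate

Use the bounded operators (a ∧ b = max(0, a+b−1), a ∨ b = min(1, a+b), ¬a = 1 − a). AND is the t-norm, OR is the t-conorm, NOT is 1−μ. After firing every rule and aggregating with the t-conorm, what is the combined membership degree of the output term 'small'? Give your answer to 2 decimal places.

0.05

R1: neutral=0.60, normal=0.25; AND[max(0, a+b−1)] → w = 0.00
R2: acidic=0.10, neutral=0.60; OR[min(1, a+b)] → w = 0.70
R3: ¬neutral=1−0.60=0.40, fast=0.65; AND[max(0, a+b−1)] → w = 0.05
R4: fast=0.65, acidic=0.10; AND[max(0, a+b−1)] → w = 0.00
Rules with consequent 'small': {R1, R3} → strengths 0.00, 0.05
Aggregate via t-conorm [min(1, a+b)]: 0.05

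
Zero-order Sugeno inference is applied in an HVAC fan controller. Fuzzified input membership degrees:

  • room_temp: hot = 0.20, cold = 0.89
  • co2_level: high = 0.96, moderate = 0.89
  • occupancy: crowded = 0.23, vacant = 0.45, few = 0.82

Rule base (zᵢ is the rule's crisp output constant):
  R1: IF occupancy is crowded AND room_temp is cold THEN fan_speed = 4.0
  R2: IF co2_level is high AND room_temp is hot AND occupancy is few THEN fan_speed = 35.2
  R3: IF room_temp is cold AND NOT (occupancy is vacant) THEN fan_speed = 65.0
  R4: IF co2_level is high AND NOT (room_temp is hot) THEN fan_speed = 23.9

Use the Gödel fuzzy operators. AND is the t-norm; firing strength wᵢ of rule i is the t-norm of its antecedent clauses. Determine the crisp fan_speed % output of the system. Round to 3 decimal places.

35.298

R1 (z=4.0): crowded=0.23, cold=0.89; AND[min(a, b)] → w = 0.23
R2 (z=35.2): high=0.96, hot=0.20, few=0.82; AND[min(a, b)] → w = 0.20
R3 (z=65.0): cold=0.89, ¬vacant=1−0.45=0.55; AND[min(a, b)] → w = 0.55
R4 (z=23.9): high=0.96, ¬hot=1−0.20=0.80; AND[min(a, b)] → w = 0.80
Weighted average = (0.23·4.0 + 0.20·35.2 + 0.55·65.0 + 0.80·23.9) / (0.23 + 0.20 + 0.55 + 0.80)
  = 62.8300 / 1.7800 = 35.298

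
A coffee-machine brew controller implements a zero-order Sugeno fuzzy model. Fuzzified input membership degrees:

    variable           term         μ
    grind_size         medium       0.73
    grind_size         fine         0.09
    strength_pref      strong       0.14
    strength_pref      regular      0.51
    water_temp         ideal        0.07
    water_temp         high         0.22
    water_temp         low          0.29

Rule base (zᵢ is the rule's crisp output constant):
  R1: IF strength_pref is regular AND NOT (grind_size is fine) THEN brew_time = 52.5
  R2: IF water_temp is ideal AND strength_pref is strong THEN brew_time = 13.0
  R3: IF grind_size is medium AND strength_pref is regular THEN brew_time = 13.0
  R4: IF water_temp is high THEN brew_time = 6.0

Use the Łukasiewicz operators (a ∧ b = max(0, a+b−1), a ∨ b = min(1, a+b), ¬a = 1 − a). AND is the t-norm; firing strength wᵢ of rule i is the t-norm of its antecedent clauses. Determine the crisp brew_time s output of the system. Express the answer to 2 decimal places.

R1 (z=52.5): regular=0.51, ¬fine=1−0.09=0.91; AND[max(0, a+b−1)] → w = 0.42
R2 (z=13.0): ideal=0.07, strong=0.14; AND[max(0, a+b−1)] → w = 0.00
R3 (z=13.0): medium=0.73, regular=0.51; AND[max(0, a+b−1)] → w = 0.24
R4 (z=6.0): high=0.22 → w = 0.22
Weighted average = (0.42·52.5 + 0.00·13.0 + 0.24·13.0 + 0.22·6.0) / (0.42 + 0.00 + 0.24 + 0.22)
  = 26.4900 / 0.8800 = 30.10

30.10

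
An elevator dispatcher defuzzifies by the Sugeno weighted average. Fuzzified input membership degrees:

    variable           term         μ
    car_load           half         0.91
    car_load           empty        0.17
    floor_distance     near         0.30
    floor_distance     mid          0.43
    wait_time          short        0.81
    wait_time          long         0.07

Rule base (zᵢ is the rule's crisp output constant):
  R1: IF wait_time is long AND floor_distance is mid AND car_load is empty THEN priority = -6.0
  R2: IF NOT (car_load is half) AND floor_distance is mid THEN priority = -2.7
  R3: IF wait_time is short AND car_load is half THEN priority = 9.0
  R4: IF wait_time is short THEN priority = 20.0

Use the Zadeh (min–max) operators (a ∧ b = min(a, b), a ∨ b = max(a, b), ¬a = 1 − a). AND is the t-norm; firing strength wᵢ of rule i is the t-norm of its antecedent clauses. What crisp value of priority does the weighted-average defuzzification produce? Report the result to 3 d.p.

R1 (z=-6.0): long=0.07, mid=0.43, empty=0.17; AND[min(a, b)] → w = 0.07
R2 (z=-2.7): ¬half=1−0.91=0.09, mid=0.43; AND[min(a, b)] → w = 0.09
R3 (z=9.0): short=0.81, half=0.91; AND[min(a, b)] → w = 0.81
R4 (z=20.0): short=0.81 → w = 0.81
Weighted average = (0.07·-6.0 + 0.09·-2.7 + 0.81·9.0 + 0.81·20.0) / (0.07 + 0.09 + 0.81 + 0.81)
  = 22.8270 / 1.7800 = 12.824

12.824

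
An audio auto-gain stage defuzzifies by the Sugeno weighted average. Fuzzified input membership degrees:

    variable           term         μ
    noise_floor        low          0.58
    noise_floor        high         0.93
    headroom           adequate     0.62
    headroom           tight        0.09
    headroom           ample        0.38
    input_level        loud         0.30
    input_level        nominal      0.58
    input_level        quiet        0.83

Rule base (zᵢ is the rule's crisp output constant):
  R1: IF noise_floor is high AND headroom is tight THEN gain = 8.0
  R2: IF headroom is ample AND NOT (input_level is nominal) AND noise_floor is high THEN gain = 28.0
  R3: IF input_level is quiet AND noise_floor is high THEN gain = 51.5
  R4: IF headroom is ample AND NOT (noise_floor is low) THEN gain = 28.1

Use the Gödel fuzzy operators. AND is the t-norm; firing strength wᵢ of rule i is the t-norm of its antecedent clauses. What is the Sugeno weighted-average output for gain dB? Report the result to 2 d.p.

38.56

R1 (z=8.0): high=0.93, tight=0.09; AND[min(a, b)] → w = 0.09
R2 (z=28.0): ample=0.38, ¬nominal=1−0.58=0.42, high=0.93; AND[min(a, b)] → w = 0.38
R3 (z=51.5): quiet=0.83, high=0.93; AND[min(a, b)] → w = 0.83
R4 (z=28.1): ample=0.38, ¬low=1−0.58=0.42; AND[min(a, b)] → w = 0.38
Weighted average = (0.09·8.0 + 0.38·28.0 + 0.83·51.5 + 0.38·28.1) / (0.09 + 0.38 + 0.83 + 0.38)
  = 64.7830 / 1.6800 = 38.56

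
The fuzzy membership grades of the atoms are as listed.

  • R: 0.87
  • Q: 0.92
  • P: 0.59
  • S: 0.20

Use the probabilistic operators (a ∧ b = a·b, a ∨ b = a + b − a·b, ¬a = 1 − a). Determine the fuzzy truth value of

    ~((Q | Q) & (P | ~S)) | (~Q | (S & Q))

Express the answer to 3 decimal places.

Q | Q = a + b − a·b on (0.9200, 0.9200) = 0.9936
~S = 1 − 0.2000 = 0.8000
P | ~S = a + b − a·b on (0.5900, 0.8000) = 0.9180
(Q | Q) & (P | ~S) = a·b on (0.9936, 0.9180) = 0.9121
~((Q | Q) & (P | ~S)) = 1 − 0.9121 = 0.0879
~Q = 1 − 0.9200 = 0.0800
S & Q = a·b on (0.2000, 0.9200) = 0.1840
~Q | (S & Q) = a + b − a·b on (0.0800, 0.1840) = 0.2493
~((Q | Q) & (P | ~S)) | (~Q | (S & Q)) = a + b − a·b on (0.0879, 0.2493) = 0.3152

0.315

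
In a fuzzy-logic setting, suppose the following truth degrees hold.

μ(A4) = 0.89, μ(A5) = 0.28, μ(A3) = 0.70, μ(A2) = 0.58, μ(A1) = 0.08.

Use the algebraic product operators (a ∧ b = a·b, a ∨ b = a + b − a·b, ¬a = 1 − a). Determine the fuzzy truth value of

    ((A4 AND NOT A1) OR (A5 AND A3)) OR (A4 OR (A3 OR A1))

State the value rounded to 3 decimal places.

0.996

NOT A1 = 1 − 0.0800 = 0.9200
A4 AND NOT A1 = a·b on (0.8900, 0.9200) = 0.8188
A5 AND A3 = a·b on (0.2800, 0.7000) = 0.1960
(A4 AND NOT A1) OR (A5 AND A3) = a + b − a·b on (0.8188, 0.1960) = 0.8543
A3 OR A1 = a + b − a·b on (0.7000, 0.0800) = 0.7240
A4 OR (A3 OR A1) = a + b − a·b on (0.8900, 0.7240) = 0.9696
((A4 AND NOT A1) OR (A5 AND A3)) OR (A4 OR (A3 OR A1)) = a + b − a·b on (0.8543, 0.9696) = 0.9956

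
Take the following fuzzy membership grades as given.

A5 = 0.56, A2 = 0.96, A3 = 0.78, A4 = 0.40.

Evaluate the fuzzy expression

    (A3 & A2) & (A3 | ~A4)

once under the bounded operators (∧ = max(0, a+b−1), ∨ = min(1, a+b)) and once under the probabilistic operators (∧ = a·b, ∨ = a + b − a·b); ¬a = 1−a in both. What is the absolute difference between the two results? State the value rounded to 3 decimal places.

0.057

Under bounded:
  A3 & A2 = max(0, a+b−1) on (0.78, 0.96) = 0.74
  ~A4 = 1 − 0.40 = 0.60
  A3 | ~A4 = min(1, a+b) on (0.78, 0.60) = 1.00
  (A3 & A2) & (A3 | ~A4) = max(0, a+b−1) on (0.74, 1.00) = 0.74
  → value = 0.7400
Under probabilistic:
  A3 & A2 = a·b on (0.7800, 0.9600) = 0.7488
  ~A4 = 1 − 0.4000 = 0.6000
  A3 | ~A4 = a + b − a·b on (0.7800, 0.6000) = 0.9120
  (A3 & A2) & (A3 | ~A4) = a·b on (0.7488, 0.9120) = 0.6829
  → value = 0.6829
|0.7400 − 0.6829| = 0.057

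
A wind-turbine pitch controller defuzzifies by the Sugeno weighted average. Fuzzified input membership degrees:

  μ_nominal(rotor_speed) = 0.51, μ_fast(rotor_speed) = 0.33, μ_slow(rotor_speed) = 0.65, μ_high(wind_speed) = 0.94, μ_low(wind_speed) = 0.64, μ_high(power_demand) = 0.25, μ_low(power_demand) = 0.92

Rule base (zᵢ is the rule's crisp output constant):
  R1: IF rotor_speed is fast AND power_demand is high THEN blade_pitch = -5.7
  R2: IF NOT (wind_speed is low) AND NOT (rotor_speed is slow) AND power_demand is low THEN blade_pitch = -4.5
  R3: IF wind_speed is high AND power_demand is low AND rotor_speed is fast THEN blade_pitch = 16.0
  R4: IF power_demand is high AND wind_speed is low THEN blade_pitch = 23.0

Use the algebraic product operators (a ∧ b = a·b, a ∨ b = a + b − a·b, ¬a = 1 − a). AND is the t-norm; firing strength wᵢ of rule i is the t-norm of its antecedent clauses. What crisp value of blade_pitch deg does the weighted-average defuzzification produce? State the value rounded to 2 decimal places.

11.27

R1 (z=-5.7): fast=0.33, high=0.25; AND[a·b] → w = 0.0825
R2 (z=-4.5): ¬low=1−0.64=0.36, ¬slow=1−0.65=0.35, low=0.92; AND[a·b] → w = 0.1159
R3 (z=16.0): high=0.94, low=0.92, fast=0.33; AND[a·b] → w = 0.2854
R4 (z=23.0): high=0.25, low=0.64; AND[a·b] → w = 0.1600
Weighted average = (0.0825·-5.7 + 0.1159·-4.5 + 0.2854·16.0 + 0.1600·23.0) / (0.0825 + 0.1159 + 0.2854 + 0.1600)
  = 7.2543 / 0.6438 = 11.27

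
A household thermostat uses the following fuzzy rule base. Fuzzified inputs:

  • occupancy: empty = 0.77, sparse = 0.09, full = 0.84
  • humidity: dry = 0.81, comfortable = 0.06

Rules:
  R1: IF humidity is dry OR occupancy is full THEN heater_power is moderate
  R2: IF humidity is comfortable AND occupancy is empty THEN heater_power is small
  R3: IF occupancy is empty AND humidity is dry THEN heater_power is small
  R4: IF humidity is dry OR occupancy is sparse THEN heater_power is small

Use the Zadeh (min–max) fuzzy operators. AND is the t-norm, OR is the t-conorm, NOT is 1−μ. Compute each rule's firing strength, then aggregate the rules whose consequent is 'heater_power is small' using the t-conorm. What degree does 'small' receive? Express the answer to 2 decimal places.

0.81

R1: dry=0.81, full=0.84; OR[max(a, b)] → w = 0.84
R2: comfortable=0.06, empty=0.77; AND[min(a, b)] → w = 0.06
R3: empty=0.77, dry=0.81; AND[min(a, b)] → w = 0.77
R4: dry=0.81, sparse=0.09; OR[max(a, b)] → w = 0.81
Rules with consequent 'small': {R2, R3, R4} → strengths 0.06, 0.77, 0.81
Aggregate via t-conorm [max(a, b)]: 0.81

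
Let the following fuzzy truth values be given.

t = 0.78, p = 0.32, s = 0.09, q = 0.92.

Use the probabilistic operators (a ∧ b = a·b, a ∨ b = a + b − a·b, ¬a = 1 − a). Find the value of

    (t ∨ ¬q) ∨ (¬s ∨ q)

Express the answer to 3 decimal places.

0.999

¬q = 1 − 0.9200 = 0.0800
t ∨ ¬q = a + b − a·b on (0.7800, 0.0800) = 0.7976
¬s = 1 − 0.0900 = 0.9100
¬s ∨ q = a + b − a·b on (0.9100, 0.9200) = 0.9928
(t ∨ ¬q) ∨ (¬s ∨ q) = a + b − a·b on (0.7976, 0.9928) = 0.9985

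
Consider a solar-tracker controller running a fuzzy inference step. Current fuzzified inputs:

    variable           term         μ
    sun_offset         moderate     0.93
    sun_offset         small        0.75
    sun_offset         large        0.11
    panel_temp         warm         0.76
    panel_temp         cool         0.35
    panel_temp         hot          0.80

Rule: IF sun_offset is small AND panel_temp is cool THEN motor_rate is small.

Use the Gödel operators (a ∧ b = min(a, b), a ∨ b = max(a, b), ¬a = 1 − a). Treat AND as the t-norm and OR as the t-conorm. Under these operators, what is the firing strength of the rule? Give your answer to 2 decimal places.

firing strength: small=0.75, cool=0.35; AND[min(a, b)] → w = 0.35

0.35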